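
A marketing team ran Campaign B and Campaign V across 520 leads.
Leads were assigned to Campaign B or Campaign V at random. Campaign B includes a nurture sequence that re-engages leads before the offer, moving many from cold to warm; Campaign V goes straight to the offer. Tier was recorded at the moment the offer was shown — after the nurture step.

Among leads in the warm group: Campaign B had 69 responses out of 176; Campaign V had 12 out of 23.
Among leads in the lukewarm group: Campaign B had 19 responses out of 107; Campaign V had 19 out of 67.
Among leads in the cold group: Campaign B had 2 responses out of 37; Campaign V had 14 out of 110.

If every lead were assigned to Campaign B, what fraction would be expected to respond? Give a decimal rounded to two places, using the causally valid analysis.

0.28

Engagement tier is downstream of the campaign. One should not condition on a consequence of treatment, so the overall rates are the right comparison.
So P(outcome | do(Campaign B)) is just the pooled rate for Campaign B: 90/320 = 0.281.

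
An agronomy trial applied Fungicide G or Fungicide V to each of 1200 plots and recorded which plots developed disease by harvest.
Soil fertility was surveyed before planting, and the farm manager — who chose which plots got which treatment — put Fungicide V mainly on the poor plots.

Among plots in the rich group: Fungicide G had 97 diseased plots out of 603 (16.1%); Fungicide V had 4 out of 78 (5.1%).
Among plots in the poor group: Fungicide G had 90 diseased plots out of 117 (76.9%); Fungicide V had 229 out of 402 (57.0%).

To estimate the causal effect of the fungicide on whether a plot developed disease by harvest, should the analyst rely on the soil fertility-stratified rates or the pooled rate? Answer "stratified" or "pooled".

Since soil fertility is a pre-existing factor (not a product of the fungicide) and it affects the outcome on its own, it is a confounder. The stratified rates, not the pooled rate, identify the causal effect.
Within each level — rich: 16.1% vs 5.1%; poor: 76.9% vs 57.0% — Fungicide V is lower every time.

stratified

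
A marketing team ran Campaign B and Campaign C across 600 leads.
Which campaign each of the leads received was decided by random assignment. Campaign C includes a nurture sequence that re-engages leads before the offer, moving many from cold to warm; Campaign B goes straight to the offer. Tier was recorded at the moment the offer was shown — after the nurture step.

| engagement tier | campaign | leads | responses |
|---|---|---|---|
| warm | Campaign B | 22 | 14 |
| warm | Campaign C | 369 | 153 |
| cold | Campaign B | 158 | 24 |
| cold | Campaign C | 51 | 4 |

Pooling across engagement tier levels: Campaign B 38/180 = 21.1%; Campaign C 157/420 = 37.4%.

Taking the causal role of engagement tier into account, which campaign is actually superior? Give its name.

Campaign C

Engagement tier here is a post-treatment variable shaped by the campaign; conditioning on it would introduce bias rather than remove it. The overall comparison is the causal one.
Pooled: Campaign B 21.1% vs Campaign C 37.4%; Campaign C is higher overall.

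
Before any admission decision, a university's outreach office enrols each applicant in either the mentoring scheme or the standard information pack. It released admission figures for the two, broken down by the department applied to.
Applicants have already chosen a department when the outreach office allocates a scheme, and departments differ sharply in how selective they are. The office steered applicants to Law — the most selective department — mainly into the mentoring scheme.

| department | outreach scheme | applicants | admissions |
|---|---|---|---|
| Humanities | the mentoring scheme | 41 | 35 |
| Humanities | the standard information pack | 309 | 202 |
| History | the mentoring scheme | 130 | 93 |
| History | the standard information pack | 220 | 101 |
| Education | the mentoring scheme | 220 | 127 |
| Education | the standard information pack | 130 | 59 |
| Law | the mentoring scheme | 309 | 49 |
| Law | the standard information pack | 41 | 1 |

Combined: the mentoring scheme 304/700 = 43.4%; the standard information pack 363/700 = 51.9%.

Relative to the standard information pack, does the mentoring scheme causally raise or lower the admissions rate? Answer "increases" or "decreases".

increases

Within every department level the mentoring scheme has the higher rate, yet pooled the standard information pack does — Simpson's reversal.
Since department is a pre-existing factor (not a product of the outreach scheme) and it affects the outcome on its own, it is a confounder. The stratified rates, not the pooled rate, identify the causal effect.
Within each level — Humanities: 85.4% vs 65.4%; History: 71.5% vs 45.9%; Education: 57.7% vs 45.4%; Law: 15.9% vs 2.4% — the mentoring scheme is higher every time.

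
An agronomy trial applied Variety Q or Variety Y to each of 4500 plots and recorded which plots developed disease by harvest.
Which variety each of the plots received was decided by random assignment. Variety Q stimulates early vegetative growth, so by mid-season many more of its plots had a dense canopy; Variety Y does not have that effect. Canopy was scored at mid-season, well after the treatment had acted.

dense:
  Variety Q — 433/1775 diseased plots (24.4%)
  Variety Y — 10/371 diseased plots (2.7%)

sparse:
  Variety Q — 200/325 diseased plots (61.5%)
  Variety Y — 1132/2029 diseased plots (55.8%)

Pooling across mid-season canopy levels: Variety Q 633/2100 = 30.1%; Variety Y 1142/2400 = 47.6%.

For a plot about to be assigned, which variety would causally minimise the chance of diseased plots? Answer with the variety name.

Variety Q

Mid-season canopy here is a post-treatment variable shaped by the variety; conditioning on it would introduce bias rather than remove it. The overall comparison is the causal one.
Pooled: Variety Q 30.1% vs Variety Y 47.6%; Variety Q is lower overall.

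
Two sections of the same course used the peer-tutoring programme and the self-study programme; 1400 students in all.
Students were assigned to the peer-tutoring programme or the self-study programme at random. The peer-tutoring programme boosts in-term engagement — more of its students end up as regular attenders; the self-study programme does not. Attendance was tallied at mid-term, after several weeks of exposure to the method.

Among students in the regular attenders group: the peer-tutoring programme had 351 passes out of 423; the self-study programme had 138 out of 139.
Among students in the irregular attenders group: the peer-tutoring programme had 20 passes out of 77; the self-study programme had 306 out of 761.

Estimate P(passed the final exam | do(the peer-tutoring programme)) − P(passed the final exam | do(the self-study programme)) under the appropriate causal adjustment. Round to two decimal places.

+0.25

Mid-term attendance here is a post-treatment variable shaped by the teaching method; conditioning on it would introduce bias rather than remove it. The overall comparison is the causal one.
The causal difference is the pooled difference: 0.742 − 0.493 = +0.249.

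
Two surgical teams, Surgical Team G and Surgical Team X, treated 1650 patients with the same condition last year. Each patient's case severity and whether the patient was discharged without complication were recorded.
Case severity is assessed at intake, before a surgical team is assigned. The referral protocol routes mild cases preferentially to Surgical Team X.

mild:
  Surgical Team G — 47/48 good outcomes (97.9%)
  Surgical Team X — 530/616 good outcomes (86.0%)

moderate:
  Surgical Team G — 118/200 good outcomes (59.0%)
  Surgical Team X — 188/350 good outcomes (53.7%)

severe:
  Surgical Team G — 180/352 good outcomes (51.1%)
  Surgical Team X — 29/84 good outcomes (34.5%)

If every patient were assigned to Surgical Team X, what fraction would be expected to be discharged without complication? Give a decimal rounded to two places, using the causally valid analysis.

Surgical Team G is higher inside every case severity stratum but Surgical Team X is higher in aggregate. Whether to stratify depends on how case severity relates to the surgical team.
Case severity differs across surgical teams for reasons unrelated to any effect of the surgical team itself, and it separately predicts the outcome — a classic confounder. We must compare within case severity levels.
Standardising Surgical Team X to the population case severity mix: 0.402·530/616 + 0.333·188/350 + 0.264·29/84 = 0.617.

0.62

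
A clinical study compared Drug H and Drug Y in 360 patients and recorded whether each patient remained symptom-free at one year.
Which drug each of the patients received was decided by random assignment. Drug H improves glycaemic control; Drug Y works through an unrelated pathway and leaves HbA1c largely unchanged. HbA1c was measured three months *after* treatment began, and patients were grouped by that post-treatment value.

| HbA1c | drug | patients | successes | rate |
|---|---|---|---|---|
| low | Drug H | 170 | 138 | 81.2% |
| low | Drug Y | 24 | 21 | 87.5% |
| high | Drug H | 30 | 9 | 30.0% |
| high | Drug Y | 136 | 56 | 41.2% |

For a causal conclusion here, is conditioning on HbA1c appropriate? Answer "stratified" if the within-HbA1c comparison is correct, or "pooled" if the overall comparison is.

HbA1c is downstream of the drug. One should not condition on a consequence of treatment, so the overall rates are the right comparison.
Pooled: Drug H 73.5% vs Drug Y 48.1%; Drug H is higher overall.

pooled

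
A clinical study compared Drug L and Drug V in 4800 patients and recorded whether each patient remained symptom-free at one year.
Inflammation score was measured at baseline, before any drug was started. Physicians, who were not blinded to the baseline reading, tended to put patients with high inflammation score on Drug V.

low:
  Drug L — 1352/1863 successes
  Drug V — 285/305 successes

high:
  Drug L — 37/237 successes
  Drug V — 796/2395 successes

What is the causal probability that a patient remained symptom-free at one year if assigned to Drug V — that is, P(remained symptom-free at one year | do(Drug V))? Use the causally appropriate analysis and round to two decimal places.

The stratified and pooled comparisons disagree (Drug V wins within each inflammation score; Drug L wins overall), so the answer turns on the causal role of inflammation score.
Inflammation score is set before the drug has any effect — it is not caused by the drug — and it independently drives the outcome. That makes it a confounder, so the causal comparison is within inflammation score levels.
Standardising Drug V to the population inflammation score mix: 0.452·285/305 + 0.548·796/2395 = 0.604.

0.60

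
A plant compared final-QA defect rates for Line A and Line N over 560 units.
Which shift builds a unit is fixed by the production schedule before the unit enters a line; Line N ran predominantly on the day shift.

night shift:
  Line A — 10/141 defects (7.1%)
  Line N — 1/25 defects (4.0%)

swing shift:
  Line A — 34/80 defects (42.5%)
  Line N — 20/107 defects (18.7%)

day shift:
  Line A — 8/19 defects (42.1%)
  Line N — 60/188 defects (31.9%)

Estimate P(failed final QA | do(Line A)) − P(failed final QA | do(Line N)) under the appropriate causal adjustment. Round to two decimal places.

Shift differs across lines for reasons unrelated to any effect of the line itself, and it separately predicts the outcome — a classic confounder. We must compare within shift levels.
Adjusting over the population distribution of shift: 0.296·(0.071−0.040) + 0.334·(0.425−0.187) + 0.370·(0.421−0.319) = +0.126.

+0.13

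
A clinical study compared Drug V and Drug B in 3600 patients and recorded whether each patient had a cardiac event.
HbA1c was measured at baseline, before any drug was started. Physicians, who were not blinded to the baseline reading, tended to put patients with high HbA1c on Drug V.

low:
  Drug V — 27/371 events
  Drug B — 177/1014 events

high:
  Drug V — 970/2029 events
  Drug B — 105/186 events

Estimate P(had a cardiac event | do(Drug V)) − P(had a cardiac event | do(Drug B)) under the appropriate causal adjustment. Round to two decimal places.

Drug V is lower inside every HbA1c stratum but Drug B is lower in aggregate. Whether to stratify depends on how HbA1c relates to the drug.
HbA1c satisfies the back-door criterion: it is not a descendant of the drug, and it blocks the spurious path from drug to outcome. Adjusting for it (i.e., using the within-HbA1c rates) gives the causal effect.
Adjusting over the population distribution of HbA1c: 0.385·(0.073−0.175) + 0.615·(0.478−0.565) = -0.092.

-0.09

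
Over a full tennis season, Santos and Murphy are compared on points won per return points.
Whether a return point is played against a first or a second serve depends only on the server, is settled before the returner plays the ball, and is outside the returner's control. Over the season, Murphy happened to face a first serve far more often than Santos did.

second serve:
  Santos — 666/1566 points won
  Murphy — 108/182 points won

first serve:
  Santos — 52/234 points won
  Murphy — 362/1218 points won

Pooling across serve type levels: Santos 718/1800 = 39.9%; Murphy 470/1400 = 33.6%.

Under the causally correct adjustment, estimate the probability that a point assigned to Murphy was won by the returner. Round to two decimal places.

0.46

The stratified and pooled comparisons disagree (Murphy wins within each serve type; Santos wins overall), so the answer turns on the causal role of serve type.
Nothing the player does changes serve type; the imbalance is an allocation artefact. With serve type also predicting the outcome, the pooled figure is confounded, and the within-stratum comparison is the causal one.
Standardising Murphy to the population serve type mix: 0.546·108/182 + 0.454·362/1218 = 0.459.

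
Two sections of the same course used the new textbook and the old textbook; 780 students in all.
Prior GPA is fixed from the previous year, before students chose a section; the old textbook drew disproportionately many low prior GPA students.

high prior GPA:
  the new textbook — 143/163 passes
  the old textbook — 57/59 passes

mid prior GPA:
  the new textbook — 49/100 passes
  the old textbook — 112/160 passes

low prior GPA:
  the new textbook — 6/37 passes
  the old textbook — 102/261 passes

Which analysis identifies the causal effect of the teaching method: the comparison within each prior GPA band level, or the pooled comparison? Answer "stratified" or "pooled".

stratified

The prior GPA band-specific comparison favours the old textbook throughout, but the pooled figures favour the new textbook. The question is whether to condition on prior GPA band.
The imbalance in prior GPA band arose from how students were allocated, not from anything the teaching method did; and prior GPA band independently affects the outcome. The pooled gap is confounded — condition on prior GPA band.
Within each level — high prior GPA: 87.7% vs 96.6%; mid prior GPA: 49.0% vs 70.0%; low prior GPA: 16.2% vs 39.1% — the old textbook is higher every time.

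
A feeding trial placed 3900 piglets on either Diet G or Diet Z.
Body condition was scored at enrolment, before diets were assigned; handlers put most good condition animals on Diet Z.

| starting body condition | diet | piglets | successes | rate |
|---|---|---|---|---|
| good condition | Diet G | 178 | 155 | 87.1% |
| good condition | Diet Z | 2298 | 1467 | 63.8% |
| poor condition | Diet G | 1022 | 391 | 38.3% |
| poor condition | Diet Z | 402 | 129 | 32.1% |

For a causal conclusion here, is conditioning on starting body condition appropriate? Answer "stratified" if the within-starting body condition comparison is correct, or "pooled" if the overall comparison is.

Here starting body condition is a common cause — it drives both which diet a case falls under and the outcome. The crude comparison mixes populations; the stratum-specific rates are the causally relevant ones.
Within each level — good condition: 87.1% vs 63.8%; poor condition: 38.3% vs 32.1% — Diet G is higher every time.

stratified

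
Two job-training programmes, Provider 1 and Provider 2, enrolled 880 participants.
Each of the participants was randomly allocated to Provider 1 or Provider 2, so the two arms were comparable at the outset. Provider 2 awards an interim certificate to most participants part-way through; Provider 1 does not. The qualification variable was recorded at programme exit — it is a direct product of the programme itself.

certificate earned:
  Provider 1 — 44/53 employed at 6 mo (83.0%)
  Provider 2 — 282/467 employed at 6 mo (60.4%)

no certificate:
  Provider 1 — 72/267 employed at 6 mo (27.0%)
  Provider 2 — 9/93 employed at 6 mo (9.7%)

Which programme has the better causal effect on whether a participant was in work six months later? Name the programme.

The stratified and pooled comparisons disagree (Provider 1 wins within each qualification attained during the programme; Provider 2 wins overall), so the answer turns on the causal role of qualification attained during the programme.
Qualification attained during the programme lies on the pathway programme → qualification attained during the programme → outcome, so adjusting for it blocks the indirect effect. For the total causal effect of programme, use the unadjusted pooled rates.
Pooled: Provider 1 36.2% vs Provider 2 52.0%; Provider 2 is higher overall.

Provider 2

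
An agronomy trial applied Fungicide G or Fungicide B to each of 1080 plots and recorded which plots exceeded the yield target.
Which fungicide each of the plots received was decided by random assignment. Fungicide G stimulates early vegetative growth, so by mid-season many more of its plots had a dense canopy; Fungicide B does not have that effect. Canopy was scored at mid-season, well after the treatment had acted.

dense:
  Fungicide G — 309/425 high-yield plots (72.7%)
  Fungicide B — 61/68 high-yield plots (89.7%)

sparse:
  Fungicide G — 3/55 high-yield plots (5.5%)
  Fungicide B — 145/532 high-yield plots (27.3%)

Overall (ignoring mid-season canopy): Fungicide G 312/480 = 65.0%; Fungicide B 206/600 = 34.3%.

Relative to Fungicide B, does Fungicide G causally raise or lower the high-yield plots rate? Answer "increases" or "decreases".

increases

The distribution of mid-season canopy is itself part of what the fungicide does — it is an intermediate outcome. Holding it fixed would remove that part of the effect; the total effect is the pooled difference.
Pooled: Fungicide G 65.0% vs Fungicide B 34.3%; Fungicide G is higher overall.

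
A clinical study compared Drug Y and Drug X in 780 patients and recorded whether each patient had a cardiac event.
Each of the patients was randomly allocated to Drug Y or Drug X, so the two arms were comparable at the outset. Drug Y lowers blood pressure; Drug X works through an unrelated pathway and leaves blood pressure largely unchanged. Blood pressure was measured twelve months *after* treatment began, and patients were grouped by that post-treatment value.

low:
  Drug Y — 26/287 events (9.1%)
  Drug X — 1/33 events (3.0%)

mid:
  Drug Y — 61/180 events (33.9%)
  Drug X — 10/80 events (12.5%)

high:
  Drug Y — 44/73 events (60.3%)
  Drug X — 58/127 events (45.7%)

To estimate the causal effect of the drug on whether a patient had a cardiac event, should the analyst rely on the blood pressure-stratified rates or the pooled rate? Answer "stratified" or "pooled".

pooled

Within every blood pressure level Drug X has the lower rate, yet pooled Drug Y does — Simpson's reversal.
Blood pressure is downstream of the drug. One should not condition on a consequence of treatment, so the overall rates are the right comparison.
Pooled: Drug Y 24.3% vs Drug X 28.7%; Drug Y is lower overall.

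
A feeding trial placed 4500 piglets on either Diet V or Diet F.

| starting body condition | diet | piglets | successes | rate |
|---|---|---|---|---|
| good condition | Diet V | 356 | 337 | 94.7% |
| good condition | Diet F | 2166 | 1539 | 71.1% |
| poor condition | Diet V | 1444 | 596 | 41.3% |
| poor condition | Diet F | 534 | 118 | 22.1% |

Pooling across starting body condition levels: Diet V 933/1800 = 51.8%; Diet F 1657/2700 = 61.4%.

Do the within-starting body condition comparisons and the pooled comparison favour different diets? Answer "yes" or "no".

Within each starting body condition level (good condition 94.7% vs 71.1%; poor condition 41.3% vs 22.1%), Diet V has the higher rate every time. Pooled: 51.8% vs 61.4% — Diet F has the higher rate overall. The two comparisons disagree.

yes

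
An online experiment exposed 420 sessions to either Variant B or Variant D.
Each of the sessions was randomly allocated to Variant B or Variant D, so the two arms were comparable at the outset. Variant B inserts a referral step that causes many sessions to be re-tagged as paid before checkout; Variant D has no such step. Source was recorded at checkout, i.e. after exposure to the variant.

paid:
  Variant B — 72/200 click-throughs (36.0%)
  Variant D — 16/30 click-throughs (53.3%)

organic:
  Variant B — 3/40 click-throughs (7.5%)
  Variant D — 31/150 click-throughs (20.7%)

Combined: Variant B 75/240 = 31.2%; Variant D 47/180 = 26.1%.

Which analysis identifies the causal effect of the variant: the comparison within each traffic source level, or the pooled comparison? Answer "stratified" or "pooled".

Within every traffic source level Variant D has the higher rate, yet pooled Variant B does — Simpson's reversal.
Because the variant influences traffic source, traffic source is a post-treatment mediator, not a confounder. Stratifying on it would bias the estimate; the causal effect is the crude pooled difference.
Pooled: Variant B 31.2% vs Variant D 26.1%; Variant B is higher overall.

pooled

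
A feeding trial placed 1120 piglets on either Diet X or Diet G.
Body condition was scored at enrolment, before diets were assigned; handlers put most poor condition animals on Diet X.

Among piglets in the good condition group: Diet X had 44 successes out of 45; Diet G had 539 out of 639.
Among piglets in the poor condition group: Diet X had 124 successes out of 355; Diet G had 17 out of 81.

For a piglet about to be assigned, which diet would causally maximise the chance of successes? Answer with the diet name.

Diet X

Starting body condition differs across diets for reasons unrelated to any effect of the diet itself, and it separately predicts the outcome — a classic confounder. We must compare within starting body condition levels.
Within each level — good condition: 97.8% vs 84.4%; poor condition: 34.9% vs 21.0% — Diet X is higher every time.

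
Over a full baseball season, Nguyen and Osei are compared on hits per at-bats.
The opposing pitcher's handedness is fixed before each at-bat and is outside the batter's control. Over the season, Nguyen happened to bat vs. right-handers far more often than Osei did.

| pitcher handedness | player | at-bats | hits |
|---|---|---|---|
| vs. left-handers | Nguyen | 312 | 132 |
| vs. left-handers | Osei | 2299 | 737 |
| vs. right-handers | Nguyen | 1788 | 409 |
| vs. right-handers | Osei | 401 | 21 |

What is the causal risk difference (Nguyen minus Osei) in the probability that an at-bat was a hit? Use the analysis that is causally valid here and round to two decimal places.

Pitcher handedness differs across players for reasons unrelated to any effect of the player itself, and it separately predicts the outcome — a classic confounder. We must compare within pitcher handedness levels.
Adjusting over the population distribution of pitcher handedness: 0.544·(0.423−0.321) + 0.456·(0.229−0.052) = +0.136.

+0.14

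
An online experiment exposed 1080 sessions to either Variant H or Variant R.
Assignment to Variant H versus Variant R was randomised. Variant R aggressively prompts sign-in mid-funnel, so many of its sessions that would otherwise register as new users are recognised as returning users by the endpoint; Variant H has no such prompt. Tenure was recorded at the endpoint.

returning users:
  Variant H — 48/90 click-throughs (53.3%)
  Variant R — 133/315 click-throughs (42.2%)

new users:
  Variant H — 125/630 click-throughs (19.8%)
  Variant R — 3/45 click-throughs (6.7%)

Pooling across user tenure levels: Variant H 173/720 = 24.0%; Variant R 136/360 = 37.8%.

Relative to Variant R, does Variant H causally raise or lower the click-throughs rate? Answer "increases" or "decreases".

Stratifying would compare variants among sessions the variants themselves sorted into user tenure groups — a form of selection on an intermediate. The unconditioned pooled rates give the total causal effect.
Pooled: Variant H 24.0% vs Variant R 37.8%; Variant R is higher overall.

decreases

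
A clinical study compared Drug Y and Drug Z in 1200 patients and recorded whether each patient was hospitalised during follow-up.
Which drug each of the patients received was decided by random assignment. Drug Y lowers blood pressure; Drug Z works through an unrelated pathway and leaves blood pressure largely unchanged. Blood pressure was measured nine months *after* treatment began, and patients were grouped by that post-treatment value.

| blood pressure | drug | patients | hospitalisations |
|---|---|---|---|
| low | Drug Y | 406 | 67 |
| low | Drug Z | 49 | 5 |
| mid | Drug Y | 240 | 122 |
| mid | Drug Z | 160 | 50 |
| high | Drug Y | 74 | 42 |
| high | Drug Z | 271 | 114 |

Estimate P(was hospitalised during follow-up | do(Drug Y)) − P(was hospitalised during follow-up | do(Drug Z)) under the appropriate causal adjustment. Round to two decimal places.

The blood pressure-specific comparison favours Drug Z throughout, but the pooled figures favour Drug Y. The question is whether to condition on blood pressure.
Blood pressure lies on the pathway drug → blood pressure → outcome, so adjusting for it blocks the indirect effect. For the total causal effect of drug, use the unadjusted pooled rates.
The causal difference is the pooled difference: 0.321 − 0.352 = -0.031.

-0.03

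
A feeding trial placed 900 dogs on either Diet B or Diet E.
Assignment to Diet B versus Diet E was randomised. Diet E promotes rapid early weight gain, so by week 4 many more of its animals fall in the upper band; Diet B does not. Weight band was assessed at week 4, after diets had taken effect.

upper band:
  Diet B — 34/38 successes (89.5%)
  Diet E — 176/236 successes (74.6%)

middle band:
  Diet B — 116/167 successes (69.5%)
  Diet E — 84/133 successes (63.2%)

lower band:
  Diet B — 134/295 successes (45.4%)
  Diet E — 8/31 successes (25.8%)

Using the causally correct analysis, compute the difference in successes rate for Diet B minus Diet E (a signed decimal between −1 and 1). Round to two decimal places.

-0.10

Diet B is higher inside every week-4 weight band stratum but Diet E is higher in aggregate. Whether to stratify depends on how week-4 weight band relates to the diet.
Because the diet influences week-4 weight band, week-4 weight band is a post-treatment mediator, not a confounder. Stratifying on it would bias the estimate; the causal effect is the crude pooled difference.
The causal difference is the pooled difference: 0.568 − 0.670 = -0.102.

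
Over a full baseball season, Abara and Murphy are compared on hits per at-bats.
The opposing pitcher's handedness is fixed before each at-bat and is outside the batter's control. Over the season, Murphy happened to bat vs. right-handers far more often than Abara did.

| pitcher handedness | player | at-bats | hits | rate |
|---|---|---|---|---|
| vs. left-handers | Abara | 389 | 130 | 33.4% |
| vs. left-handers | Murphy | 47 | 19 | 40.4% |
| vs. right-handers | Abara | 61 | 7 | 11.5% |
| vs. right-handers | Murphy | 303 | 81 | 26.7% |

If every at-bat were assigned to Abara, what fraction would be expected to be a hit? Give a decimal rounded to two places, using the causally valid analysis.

Nothing the player does changes pitcher handedness; the imbalance is an allocation artefact. With pitcher handedness also predicting the outcome, the pooled figure is confounded, and the within-stratum comparison is the causal one.
Standardising Abara to the population pitcher handedness mix: 0.545·130/389 + 0.455·7/61 = 0.234.

0.23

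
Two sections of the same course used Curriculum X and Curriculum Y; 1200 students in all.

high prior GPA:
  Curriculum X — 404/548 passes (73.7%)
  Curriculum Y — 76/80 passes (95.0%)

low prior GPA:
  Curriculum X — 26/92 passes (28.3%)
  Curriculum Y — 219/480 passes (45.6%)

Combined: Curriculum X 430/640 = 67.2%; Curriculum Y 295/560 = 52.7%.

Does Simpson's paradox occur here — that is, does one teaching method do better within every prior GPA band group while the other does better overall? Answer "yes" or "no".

yes

Within each prior GPA band level (high prior GPA 73.7% vs 95.0%; low prior GPA 28.3% vs 45.6%), Curriculum Y has the higher rate every time. Pooled: 67.2% vs 52.7% — Curriculum X has the higher rate overall. The two comparisons disagree.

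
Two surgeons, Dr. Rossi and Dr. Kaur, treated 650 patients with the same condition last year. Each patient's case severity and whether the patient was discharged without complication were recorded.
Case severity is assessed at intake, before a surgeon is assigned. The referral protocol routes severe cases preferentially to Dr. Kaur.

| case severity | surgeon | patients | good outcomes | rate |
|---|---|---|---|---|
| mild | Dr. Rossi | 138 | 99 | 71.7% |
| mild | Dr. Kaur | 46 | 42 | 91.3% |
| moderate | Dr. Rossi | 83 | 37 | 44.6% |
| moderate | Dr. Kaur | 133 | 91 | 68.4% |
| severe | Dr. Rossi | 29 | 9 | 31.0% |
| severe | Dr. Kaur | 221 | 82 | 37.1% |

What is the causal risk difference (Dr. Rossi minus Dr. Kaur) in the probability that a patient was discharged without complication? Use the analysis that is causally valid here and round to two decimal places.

The stratified and pooled comparisons disagree (Dr. Kaur wins within each case severity; Dr. Rossi wins overall), so the answer turns on the causal role of case severity.
Case severity is set before the surgeon has any effect — it is not caused by the surgeon — and it independently drives the outcome. That makes it a confounder, so the causal comparison is within case severity levels.
Adjusting over the population distribution of case severity: 0.283·(0.717−0.913) + 0.332·(0.446−0.684) + 0.385·(0.310−0.371) = -0.158.

-0.16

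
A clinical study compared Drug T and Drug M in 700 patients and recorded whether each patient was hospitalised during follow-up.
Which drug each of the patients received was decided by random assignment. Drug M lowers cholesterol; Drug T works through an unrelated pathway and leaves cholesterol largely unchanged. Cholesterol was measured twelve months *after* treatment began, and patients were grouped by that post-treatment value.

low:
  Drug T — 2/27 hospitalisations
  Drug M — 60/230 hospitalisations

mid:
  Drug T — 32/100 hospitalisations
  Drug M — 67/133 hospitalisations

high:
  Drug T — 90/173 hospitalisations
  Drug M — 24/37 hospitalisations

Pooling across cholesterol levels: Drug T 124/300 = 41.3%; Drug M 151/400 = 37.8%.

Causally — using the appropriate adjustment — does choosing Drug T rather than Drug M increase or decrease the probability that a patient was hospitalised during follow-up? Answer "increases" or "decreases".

increases

The distribution of cholesterol is itself part of what the drug does — it is an intermediate outcome. Holding it fixed would remove that part of the effect; the total effect is the pooled difference.
Pooled: Drug T 41.3% vs Drug M 37.8%; Drug M is lower overall.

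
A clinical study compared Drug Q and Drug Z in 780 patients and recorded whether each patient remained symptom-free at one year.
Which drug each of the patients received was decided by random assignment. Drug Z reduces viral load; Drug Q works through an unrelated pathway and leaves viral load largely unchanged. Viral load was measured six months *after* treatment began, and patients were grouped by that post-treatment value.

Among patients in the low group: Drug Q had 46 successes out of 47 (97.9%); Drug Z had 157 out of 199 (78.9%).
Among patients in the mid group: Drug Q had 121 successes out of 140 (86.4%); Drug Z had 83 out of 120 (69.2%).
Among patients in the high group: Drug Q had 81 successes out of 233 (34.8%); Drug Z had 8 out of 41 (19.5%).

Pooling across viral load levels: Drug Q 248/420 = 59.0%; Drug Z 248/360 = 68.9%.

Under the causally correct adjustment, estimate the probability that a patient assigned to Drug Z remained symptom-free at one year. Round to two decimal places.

The distribution of viral load is itself part of what the drug does — it is an intermediate outcome. Holding it fixed would remove that part of the effect; the total effect is the pooled difference.
So P(outcome | do(Drug Z)) is just the pooled rate for Drug Z: 248/360 = 0.689.

0.69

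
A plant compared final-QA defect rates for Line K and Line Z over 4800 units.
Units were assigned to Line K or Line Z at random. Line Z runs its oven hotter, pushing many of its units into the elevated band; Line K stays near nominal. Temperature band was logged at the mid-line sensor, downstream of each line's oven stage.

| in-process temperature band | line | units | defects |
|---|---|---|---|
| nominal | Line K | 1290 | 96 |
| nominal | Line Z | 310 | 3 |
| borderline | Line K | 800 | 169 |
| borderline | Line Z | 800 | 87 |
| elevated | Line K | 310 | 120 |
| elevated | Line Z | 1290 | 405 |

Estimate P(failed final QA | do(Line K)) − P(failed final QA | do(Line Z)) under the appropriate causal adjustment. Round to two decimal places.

Within every in-process temperature band level Line Z has the lower rate, yet pooled Line K does — Simpson's reversal.
In-process temperature band is recorded after the line and is itself shifted by it — it sits on the causal path from line to outcome. Conditioning on a mediator would strip out part of the effect we want; the pooled comparison gives the total causal effect.
The causal difference is the pooled difference: 0.160 − 0.206 = -0.046.

-0.05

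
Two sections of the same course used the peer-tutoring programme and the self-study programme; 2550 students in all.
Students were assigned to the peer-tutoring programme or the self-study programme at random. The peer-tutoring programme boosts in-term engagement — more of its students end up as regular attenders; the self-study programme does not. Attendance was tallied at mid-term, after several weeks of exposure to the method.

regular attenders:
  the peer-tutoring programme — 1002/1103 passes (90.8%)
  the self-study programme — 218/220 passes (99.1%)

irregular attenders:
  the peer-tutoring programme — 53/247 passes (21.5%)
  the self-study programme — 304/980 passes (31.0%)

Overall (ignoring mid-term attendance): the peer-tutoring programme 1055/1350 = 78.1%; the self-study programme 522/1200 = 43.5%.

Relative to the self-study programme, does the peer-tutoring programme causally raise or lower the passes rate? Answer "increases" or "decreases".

increases

The distribution of mid-term attendance is itself part of what the teaching method does — it is an intermediate outcome. Holding it fixed would remove that part of the effect; the total effect is the pooled difference.
Pooled: the peer-tutoring programme 78.1% vs the self-study programme 43.5%; the peer-tutoring programme is higher overall.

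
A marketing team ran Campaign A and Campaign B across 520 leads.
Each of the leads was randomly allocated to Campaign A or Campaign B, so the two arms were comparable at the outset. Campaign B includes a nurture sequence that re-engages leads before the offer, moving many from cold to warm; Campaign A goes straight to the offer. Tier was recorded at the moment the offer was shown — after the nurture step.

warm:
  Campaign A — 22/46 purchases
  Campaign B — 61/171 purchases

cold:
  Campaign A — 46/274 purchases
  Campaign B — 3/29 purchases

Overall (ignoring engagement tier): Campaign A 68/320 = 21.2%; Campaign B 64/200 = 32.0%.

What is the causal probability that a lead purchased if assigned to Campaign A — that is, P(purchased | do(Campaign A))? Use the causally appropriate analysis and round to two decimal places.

Campaign A is higher inside every engagement tier stratum but Campaign B is higher in aggregate. Whether to stratify depends on how engagement tier relates to the campaign.
Because the campaign influences engagement tier, engagement tier is a post-treatment mediator, not a confounder. Stratifying on it would bias the estimate; the causal effect is the crude pooled difference.
So P(outcome | do(Campaign A)) is just the pooled rate for Campaign A: 68/320 = 0.212.

0.21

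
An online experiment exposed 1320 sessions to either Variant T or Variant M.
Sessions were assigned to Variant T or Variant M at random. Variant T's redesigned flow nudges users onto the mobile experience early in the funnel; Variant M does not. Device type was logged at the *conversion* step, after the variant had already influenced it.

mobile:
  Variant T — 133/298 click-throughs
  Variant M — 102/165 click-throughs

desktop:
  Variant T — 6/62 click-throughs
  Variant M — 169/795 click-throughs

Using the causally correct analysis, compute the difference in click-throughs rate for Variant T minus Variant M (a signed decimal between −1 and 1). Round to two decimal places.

+0.10

The device type-specific comparison favours Variant M throughout, but the pooled figures favour Variant T. The question is whether to condition on device type.
Because the variant influences device type, device type is a post-treatment mediator, not a confounder. Stratifying on it would bias the estimate; the causal effect is the crude pooled difference.
The causal difference is the pooled difference: 0.386 − 0.282 = +0.104.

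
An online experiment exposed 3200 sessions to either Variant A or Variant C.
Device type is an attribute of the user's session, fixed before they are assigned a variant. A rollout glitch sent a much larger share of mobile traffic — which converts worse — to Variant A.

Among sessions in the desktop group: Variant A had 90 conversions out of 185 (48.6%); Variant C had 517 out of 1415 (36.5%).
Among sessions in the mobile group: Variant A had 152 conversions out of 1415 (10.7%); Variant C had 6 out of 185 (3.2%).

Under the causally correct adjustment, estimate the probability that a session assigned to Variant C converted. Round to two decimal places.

Device type is set before the variant has any effect — it is not caused by the variant — and it independently drives the outcome. That makes it a confounder, so the causal comparison is within device type levels.
Standardising Variant C to the population device type mix: 0.500·517/1415 + 0.500·6/185 = 0.199.

0.20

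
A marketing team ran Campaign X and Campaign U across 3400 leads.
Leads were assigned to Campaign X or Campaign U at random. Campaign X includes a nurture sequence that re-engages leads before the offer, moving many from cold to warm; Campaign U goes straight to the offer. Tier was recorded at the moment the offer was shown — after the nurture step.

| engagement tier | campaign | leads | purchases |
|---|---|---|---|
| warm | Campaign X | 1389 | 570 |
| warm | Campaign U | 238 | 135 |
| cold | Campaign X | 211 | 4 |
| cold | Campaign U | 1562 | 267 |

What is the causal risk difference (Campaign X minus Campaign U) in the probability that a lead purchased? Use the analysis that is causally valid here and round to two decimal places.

+0.14

Campaign U is higher inside every engagement tier stratum but Campaign X is higher in aggregate. Whether to stratify depends on how engagement tier relates to the campaign.
Engagement tier here is a post-treatment variable shaped by the campaign; conditioning on it would introduce bias rather than remove it. The overall comparison is the causal one.
The causal difference is the pooled difference: 0.359 − 0.223 = +0.135.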